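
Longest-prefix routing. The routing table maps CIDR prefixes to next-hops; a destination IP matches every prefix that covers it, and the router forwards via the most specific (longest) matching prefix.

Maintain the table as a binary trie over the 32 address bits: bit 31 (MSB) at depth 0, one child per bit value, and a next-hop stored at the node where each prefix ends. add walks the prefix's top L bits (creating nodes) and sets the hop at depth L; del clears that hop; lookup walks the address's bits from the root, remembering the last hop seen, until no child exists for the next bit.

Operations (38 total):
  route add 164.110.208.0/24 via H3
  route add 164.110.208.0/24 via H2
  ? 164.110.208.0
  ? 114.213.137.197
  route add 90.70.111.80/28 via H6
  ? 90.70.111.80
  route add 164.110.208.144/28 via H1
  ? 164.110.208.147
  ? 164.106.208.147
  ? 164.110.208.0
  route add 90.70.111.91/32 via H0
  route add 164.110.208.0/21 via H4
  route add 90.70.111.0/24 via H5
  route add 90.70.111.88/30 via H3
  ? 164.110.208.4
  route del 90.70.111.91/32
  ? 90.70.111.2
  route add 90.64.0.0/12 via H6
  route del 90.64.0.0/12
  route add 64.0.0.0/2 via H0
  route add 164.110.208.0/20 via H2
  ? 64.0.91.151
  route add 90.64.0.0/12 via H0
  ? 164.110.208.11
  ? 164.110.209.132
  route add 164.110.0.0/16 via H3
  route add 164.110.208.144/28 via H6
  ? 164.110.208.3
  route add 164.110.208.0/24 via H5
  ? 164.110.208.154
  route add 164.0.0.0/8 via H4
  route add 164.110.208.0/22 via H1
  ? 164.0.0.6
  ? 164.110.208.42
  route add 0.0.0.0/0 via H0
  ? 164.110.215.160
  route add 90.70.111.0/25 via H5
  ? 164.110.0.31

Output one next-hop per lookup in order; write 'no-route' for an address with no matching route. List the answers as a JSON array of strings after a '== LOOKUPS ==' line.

Trace:
  add 164.110.208.0/24 -> H3 at depth 24
  add 164.110.208.0/24 -> H2 at depth 24
  ? 164.110.208.0  path d0:-→d1:-→d2:-→d3:-→d4:-→d5:-→d6:-→d7:-→d8:-→d9:-→d10:-→d11:-→d12:-→d13:-→d14:-→d15:-→d16:-→d17:-→d18:-→d19:-→d20:-→d21:-→d22:-→d23:-→d24:H2  best=H2
  ? 114.213.137.197  path d0:-  best=no-route
  add 90.70.111.80/28 -> H6 at depth 28
  ? 90.70.111.80  path d0:-→d1:-→d2:-→d3:-→d4:-→d5:-→d6:-→d7:-→d8:-→d9:-→d10:-→d11:-→d12:-→d13:-→d14:-→d15:-→d16:-→d17:-→d18:-→d19:-→d20:-→d21:-→d22:-→d23:-→d24:-→d25:-→d26:-→d27:-→d28:H6  best=H6
  add 164.110.208.144/28 -> H1 at depth 28
  ? 164.110.208.147  path d0:-→d1:-→d2:-→d3:-→d4:-→d5:-→d6:-→d7:-→d8:-→d9:-→d10:-→d11:-→d12:-→d13:-→d14:-→d15:-→d16:-→d17:-→d18:-→d19:-→d20:-→d21:-→d22:-→d23:-→d24:H2→d25:-→d26:-→d27:-→d28:H1  best=H1
  ? 164.106.208.147  path d0:-→d1:-→d2:-→d3:-→d4:-→d5:-→d6:-→d7:-→d8:-→d9:-→d10:-→d11:-→d12:-→d13:-  best=no-route
  ? 164.110.208.0  path d0:-→d1:-→d2:-→d3:-→d4:-→d5:-→d6:-→d7:-→d8:-→d9:-→d10:-→d11:-→d12:-→d13:-→d14:-→d15:-→d16:-→d17:-→d18:-→d19:-→d20:-→d21:-→d22:-→d23:-→d24:H2  best=H2
  add 90.70.111.91/32 -> H0 at depth 32
  add 164.110.208.0/21 -> H4 at depth 21
  add 90.70.111.0/24 -> H5 at depth 24
  add 90.70.111.88/30 -> H3 at depth 30
  ? 164.110.208.4  path d0:-→d1:-→d2:-→d3:-→d4:-→d5:-→d6:-→d7:-→d8:-→d9:-→d10:-→d11:-→d12:-→d13:-→d14:-→d15:-→d16:-→d17:-→d18:-→d19:-→d20:-→d21:H4→d22:-→d23:-→d24:H2  best=H2
  - 90.70.111.91/32 clear@32
  ? 90.70.111.2  path d0:-→d1:-→d2:-→d3:-→d4:-→d5:-→d6:-→d7:-→d8:-→d9:-→d10:-→d11:-→d12:-→d13:-→d14:-→d15:-→d16:-→d17:-→d18:-→d19:-→d20:-→d21:-→d22:-→d23:-→d24:H5→d25:-  best=H5
  add 90.64.0.0/12 -> H6 at depth 12
  - 90.64.0.0/12 clear@12
  add 64.0.0.0/2 -> H0 at depth 2
  add 164.110.208.0/20 -> H2 at depth 20
  ? 64.0.91.151  path d0:-→d1:-→d2:H0→d3:-  best=H0
  add 90.64.0.0/12 -> H0 at depth 12
  ? 164.110.208.11  path d0:-→d1:-→d2:-→d3:-→d4:-→d5:-→d6:-→d7:-→d8:-→d9:-→d10:-→d11:-→d12:-→d13:-→d14:-→d15:-→d16:-→d17:-→d18:-→d19:-→d20:H2→d21:H4→d22:-→d23:-→d24:H2  best=H2
  ? 164.110.209.132  path d0:-→d1:-→d2:-→d3:-→d4:-→d5:-→d6:-→d7:-→d8:-→d9:-→d10:-→d11:-→d12:-→d13:-→d14:-→d15:-→d16:-→d17:-→d18:-→d19:-→d20:H2→d21:H4→d22:-→d23:-  best=H4
  add 164.110.0.0/16 -> H3 at depth 16
  add 164.110.208.144/28 -> H6 at depth 28
  ? 164.110.208.3  path d0:-→d1:-→d2:-→d3:-→d4:-→d5:-→d6:-→d7:-→d8:-→d9:-→d10:-→d11:-→d12:-→d13:-→d14:-→d15:-→d16:H3→d17:-→d18:-→d19:-→d20:H2→d21:H4→d22:-→d23:-→d24:H2  best=H2
  add 164.110.208.0/24 -> H5 at depth 24
  ? 164.110.208.154  path d0:-→d1:-→d2:-→d3:-→d4:-→d5:-→d6:-→d7:-→d8:-→d9:-→d10:-→d11:-→d12:-→d13:-→d14:-→d15:-→d16:H3→d17:-→d18:-→d19:-→d20:H2→d21:H4→d22:-→d23:-→d24:H5→d25:-→d26:-→d27:-→d28:H6  best=H6
  add 164.0.0.0/8 -> H4 at depth 8
  add 164.110.208.0/22 -> H1 at depth 22
  ? 164.0.0.6  path d0:-→d1:-→d2:-→d3:-→d4:-→d5:-→d6:-→d7:-→d8:H4→d9:-  best=H4
  ? 164.110.208.42  path d0:-→d1:-→d2:-→d3:-→d4:-→d5:-→d6:-→d7:-→d8:H4→d9:-→d10:-→d11:-→d12:-→d13:-→d14:-→d15:-→d16:H3→d17:-→d18:-→d19:-→d20:H2→d21:H4→d22:H1→d23:-→d24:H5  best=H5
  add 0.0.0.0/0 -> H0 at depth 0
  ? 164.110.215.160  path d0:H0→d1:-→d2:-→d3:-→d4:-→d5:-→d6:-→d7:-→d8:H4→d9:-→d10:-→d11:-→d12:-→d13:-→d14:-→d15:-→d16:H3→d17:-→d18:-→d19:-→d20:H2→d21:H4  best=H4
  add 90.70.111.0/25 -> H5 at depth 25
  ? 164.110.0.31  path d0:H0→d1:-→d2:-→d3:-→d4:-→d5:-→d6:-→d7:-→d8:H4→d9:-→d10:-→d11:-→d12:-→d13:-→d14:-→d15:-→d16:H3  best=H3

== LOOKUPS ==
["H2","no-route","H6","H1","no-route","H2","H2","H5","H0","H2","H4","H2","H6","H4","H5","H4","H3"]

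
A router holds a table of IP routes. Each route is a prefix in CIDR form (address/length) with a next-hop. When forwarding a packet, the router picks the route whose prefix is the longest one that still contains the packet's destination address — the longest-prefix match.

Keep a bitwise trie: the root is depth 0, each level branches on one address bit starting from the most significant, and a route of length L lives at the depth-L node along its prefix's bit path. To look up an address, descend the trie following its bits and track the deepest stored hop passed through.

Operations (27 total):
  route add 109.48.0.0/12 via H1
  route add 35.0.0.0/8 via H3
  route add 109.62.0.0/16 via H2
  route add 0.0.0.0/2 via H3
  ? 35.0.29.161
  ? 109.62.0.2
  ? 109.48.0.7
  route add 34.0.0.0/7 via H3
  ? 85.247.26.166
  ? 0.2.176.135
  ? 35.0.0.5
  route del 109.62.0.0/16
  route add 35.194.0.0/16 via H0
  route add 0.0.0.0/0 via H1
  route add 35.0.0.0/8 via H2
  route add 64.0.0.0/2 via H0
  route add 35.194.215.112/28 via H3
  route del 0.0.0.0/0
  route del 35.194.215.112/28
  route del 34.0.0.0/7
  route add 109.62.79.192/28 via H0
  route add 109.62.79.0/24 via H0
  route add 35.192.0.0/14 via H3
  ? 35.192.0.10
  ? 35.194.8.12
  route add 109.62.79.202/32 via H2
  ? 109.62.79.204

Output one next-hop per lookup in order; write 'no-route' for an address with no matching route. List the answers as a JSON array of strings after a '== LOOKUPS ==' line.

Process each operation:
  add 109.48.0.0/12 -> H1 at depth 12
  add 35.0.0.0/8 -> H3 at depth 8
  add 109.62.0.0/16 -> H2 at depth 16
  add 0.0.0.0/2 -> H3 at depth 2
  lookup 35.0.29.161: bits 00100011 walk d0:-→d1:-→d2:H3→d3:-→d4:-→d5:-→d6:-→d7:-→d8:H3 -> H3
  lookup 109.62.0.2: bits 0110110100111110 walk d0:-→d1:-→d2:-→d3:-→d4:-→d5:-→d6:-→d7:-→d8:-→d9:-→d10:-→d11:-→d12:H1→d13:-→d14:-→d15:-→d16:H2 -> H2
  lookup 109.48.0.7: bits 011011010011 walk d0:-→d1:-→d2:-→d3:-→d4:-→d5:-→d6:-→d7:-→d8:-→d9:-→d10:-→d11:-→d12:H1 -> H1
  add 34.0.0.0/7 -> H3 at depth 7
  lookup 85.247.26.166: bits 01 walk d0:-→d1:-→d2:- -> no-route
  lookup 0.2.176.135: bits 00 walk d0:-→d1:-→d2:H3 -> H3
  lookup 35.0.0.5: bits 00100011 walk d0:-→d1:-→d2:H3→d3:-→d4:-→d5:-→d6:-→d7:H3→d8:H3 -> H3
  del 109.62.0.0/16 (clear depth 16)
  add 35.194.0.0/16 -> H0 at depth 16
  add 0.0.0.0/0 -> H1 at depth 0
  add 35.0.0.0/8 -> H2 at depth 8
  add 64.0.0.0/2 -> H0 at depth 2
  add 35.194.215.112/28 -> H3 at depth 28
  del 0.0.0.0/0 (clear depth 0)
  del 35.194.215.112/28 (clear depth 28)
  del 34.0.0.0/7 (clear depth 7)
  add 109.62.79.192/28 -> H0 at depth 28
  add 109.62.79.0/24 -> H0 at depth 24
  add 35.192.0.0/14 -> H3 at depth 14
  lookup 35.192.0.10: bits 00100011110000 walk d0:-→d1:-→d2:H3→d3:-→d4:-→d5:-→d6:-→d7:-→d8:H2→d9:-→d10:-→d11:-→d12:-→d13:-→d14:H3 -> H3
  lookup 35.194.8.12: bits 0010001111000010 walk d0:-→d1:-→d2:H3→d3:-→d4:-→d5:-→d6:-→d7:-→d8:H2→d9:-→d10:-→d11:-→d12:-→d13:-→d14:H3→d15:-→d16:H0 -> H0
  add 109.62.79.202/32 -> H2 at depth 32
  lookup 109.62.79.204: bits 01101101001111100100111111001 walk d0:-→d1:-→d2:H0→d3:-→d4:-→d5:-→d6:-→d7:-→d8:-→d9:-→d10:-→d11:-→d12:H1→d13:-→d14:-→d15:-→d16:-→d17:-→d18:-→d19:-→d20:-→d21:-→d22:-→d23:-→d24:H0→d25:-→d26:-→d27:-→d28:H0→d29:- -> H0

== LOOKUPS ==
["H3","H2","H1","no-route","H3","H3","H3","H0","H0"]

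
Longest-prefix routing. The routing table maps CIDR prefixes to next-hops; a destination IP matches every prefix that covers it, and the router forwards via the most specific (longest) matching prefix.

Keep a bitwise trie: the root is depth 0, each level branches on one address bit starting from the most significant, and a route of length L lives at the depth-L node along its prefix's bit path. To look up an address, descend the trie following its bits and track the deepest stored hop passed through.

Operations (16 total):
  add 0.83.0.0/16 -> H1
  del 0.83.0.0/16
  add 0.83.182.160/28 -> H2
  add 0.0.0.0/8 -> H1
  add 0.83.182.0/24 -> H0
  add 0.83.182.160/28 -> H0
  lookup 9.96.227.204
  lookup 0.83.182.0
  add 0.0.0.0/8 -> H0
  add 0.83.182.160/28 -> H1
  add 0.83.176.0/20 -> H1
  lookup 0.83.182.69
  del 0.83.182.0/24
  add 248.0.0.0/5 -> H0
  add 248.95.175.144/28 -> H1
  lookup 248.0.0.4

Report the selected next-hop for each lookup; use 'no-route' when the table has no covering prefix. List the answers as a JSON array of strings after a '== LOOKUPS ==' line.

Process each operation:
  + 0.83.0.0/16 (H1) depth=16
  del 0.83.0.0/16 (clear depth 16)
  + 0.83.182.160/28 (H2) depth=28
  + 0.0.0.0/8 (H1) depth=8
  + 0.83.182.0/24 (H0) depth=24
  + 0.83.182.160/28 (H0) depth=28
  lookup 9.96.227.204: bits 0000 walk d0:-→d1:-→d2:-→d3:-→d4:- -> no-route
  lookup 0.83.182.0: bits 000000000101001110110110 walk d0:-→d1:-→d2:-→d3:-→d4:-→d5:-→d6:-→d7:-→d8:H1→d9:-→d10:-→d11:-→d12:-→d13:-→d14:-→d15:-→d16:-→d17:-→d18:-→d19:-→d20:-→d21:-→d22:-→d23:-→d24:H0 -> H0
  + 0.0.0.0/8 (H0) depth=8
  + 0.83.182.160/28 (H1) depth=28
  + 0.83.176.0/20 (H1) depth=20
  lookup 0.83.182.69: bits 000000000101001110110110 walk d0:-→d1:-→d2:-→d3:-→d4:-→d5:-→d6:-→d7:-→d8:H0→d9:-→d10:-→d11:-→d12:-→d13:-→d14:-→d15:-→d16:-→d17:-→d18:-→d19:-→d20:H1→d21:-→d22:-→d23:-→d24:H0 -> H0
  del 0.83.182.0/24 (clear depth 24)
  + 248.0.0.0/5 (H0) depth=5
  + 248.95.175.144/28 (H1) depth=28
  lookup 248.0.0.4: bits 111110000 walk d0:-→d1:-→d2:-→d3:-→d4:-→d5:H0→d6:-→d7:-→d8:-→d9:- -> H0

== LOOKUPS ==
["no-route","H0","H0","H0"]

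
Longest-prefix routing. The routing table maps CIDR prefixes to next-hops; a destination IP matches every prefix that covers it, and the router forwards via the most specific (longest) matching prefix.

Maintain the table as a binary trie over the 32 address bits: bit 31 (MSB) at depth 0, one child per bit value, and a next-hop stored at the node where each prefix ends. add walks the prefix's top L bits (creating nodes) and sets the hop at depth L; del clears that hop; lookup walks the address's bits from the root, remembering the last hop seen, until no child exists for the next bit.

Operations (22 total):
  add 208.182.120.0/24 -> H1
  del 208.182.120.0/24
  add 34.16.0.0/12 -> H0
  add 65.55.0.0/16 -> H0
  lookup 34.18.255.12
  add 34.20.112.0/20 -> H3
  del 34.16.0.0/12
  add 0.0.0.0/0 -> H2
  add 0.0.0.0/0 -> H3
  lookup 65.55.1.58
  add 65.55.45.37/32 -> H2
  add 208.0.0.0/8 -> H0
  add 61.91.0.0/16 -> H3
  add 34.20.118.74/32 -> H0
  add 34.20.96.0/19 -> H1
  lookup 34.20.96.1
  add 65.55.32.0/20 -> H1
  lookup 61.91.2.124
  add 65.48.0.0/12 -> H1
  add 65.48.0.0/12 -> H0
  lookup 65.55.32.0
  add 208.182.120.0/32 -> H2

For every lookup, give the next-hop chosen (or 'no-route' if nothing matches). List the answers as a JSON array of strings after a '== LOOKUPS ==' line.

Trace:
  + 208.182.120.0/24 (H1) depth=24
  del 208.182.120.0/24 (clear depth 24)
  + 34.16.0.0/12 (H0) depth=12
  + 65.55.0.0/16 (H0) depth=16
  Q 34.18.255.12: descend 001000100001 ; hops seen [H0] ; pick H0
  + 34.20.112.0/20 (H3) depth=20
  del 34.16.0.0/12 (clear depth 12)
  + 0.0.0.0/0 (H2) depth=0
  + 0.0.0.0/0 (H3) depth=0
  Q 65.55.1.58: descend 0100000100110111 ; hops seen [H3,H0] ; pick H0
  + 65.55.45.37/32 (H2) depth=32
  + 208.0.0.0/8 (H0) depth=8
  + 61.91.0.0/16 (H3) depth=16
  + 34.20.118.74/32 (H0) depth=32
  + 34.20.96.0/19 (H1) depth=19
  Q 34.20.96.1: descend 0010001000010100011 ; hops seen [H3,H1] ; pick H1
  + 65.55.32.0/20 (H1) depth=20
  Q 61.91.2.124: descend 0011110101011011 ; hops seen [H3,H3] ; pick H3
  + 65.48.0.0/12 (H1) depth=12
  + 65.48.0.0/12 (H0) depth=12
  Q 65.55.32.0: descend 01000001001101110010 ; hops seen [H3,H0,H0,H1] ; pick H1
  + 208.182.120.0/32 (H2) depth=32

== LOOKUPS ==
["H0","H0","H1","H3","H1"]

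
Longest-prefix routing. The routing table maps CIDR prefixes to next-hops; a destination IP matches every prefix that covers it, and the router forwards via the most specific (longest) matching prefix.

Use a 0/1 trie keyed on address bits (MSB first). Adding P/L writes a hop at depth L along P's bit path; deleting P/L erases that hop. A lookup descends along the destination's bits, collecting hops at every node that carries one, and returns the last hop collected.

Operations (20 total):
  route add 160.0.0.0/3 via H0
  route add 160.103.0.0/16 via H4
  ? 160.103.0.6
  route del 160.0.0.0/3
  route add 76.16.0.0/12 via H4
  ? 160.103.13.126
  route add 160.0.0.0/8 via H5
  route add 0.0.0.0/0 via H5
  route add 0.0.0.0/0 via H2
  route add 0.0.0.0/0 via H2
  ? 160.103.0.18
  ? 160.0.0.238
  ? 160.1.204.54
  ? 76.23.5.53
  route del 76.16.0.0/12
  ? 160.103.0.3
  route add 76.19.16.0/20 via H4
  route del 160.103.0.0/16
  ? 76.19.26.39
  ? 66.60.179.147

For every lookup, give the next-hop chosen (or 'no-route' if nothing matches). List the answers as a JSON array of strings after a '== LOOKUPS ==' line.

Trace:
  add 160.0.0.0/3 -> H0 at depth 3
  add 160.103.0.0/16 -> H4 at depth 16
  ? 160.103.0.6  path d0:-→d1:-→d2:-→d3:H0→d4:-→d5:-→d6:-→d7:-→d8:-→d9:-→d10:-→d11:-→d12:-→d13:-→d14:-→d15:-→d16:H4  best=H4
  del 160.0.0.0/3 (clear depth 3)
  add 76.16.0.0/12 -> H4 at depth 12
  ? 160.103.13.126  path d0:-→d1:-→d2:-→d3:-→d4:-→d5:-→d6:-→d7:-→d8:-→d9:-→d10:-→d11:-→d12:-→d13:-→d14:-→d15:-→d16:H4  best=H4
  add 160.0.0.0/8 -> H5 at depth 8
  add 0.0.0.0/0 -> H5 at depth 0
  add 0.0.0.0/0 -> H2 at depth 0
  add 0.0.0.0/0 -> H2 at depth 0
  ? 160.103.0.18  path d0:H2→d1:-→d2:-→d3:-→d4:-→d5:-→d6:-→d7:-→d8:H5→d9:-→d10:-→d11:-→d12:-→d13:-→d14:-→d15:-→d16:H4  best=H4
  ? 160.0.0.238  path d0:H2→d1:-→d2:-→d3:-→d4:-→d5:-→d6:-→d7:-→d8:H5→d9:-  best=H5
  ? 160.1.204.54  path d0:H2→d1:-→d2:-→d3:-→d4:-→d5:-→d6:-→d7:-→d8:H5→d9:-  best=H5
  ? 76.23.5.53  path d0:H2→d1:-→d2:-→d3:-→d4:-→d5:-→d6:-→d7:-→d8:-→d9:-→d10:-→d11:-→d12:H4  best=H4
  del 76.16.0.0/12 (clear depth 12)
  ? 160.103.0.3  path d0:H2→d1:-→d2:-→d3:-→d4:-→d5:-→d6:-→d7:-→d8:H5→d9:-→d10:-→d11:-→d12:-→d13:-→d14:-→d15:-→d16:H4  best=H4
  add 76.19.16.0/20 -> H4 at depth 20
  del 160.103.0.0/16 (clear depth 16)
  ? 76.19.26.39  path d0:H2→d1:-→d2:-→d3:-→d4:-→d5:-→d6:-→d7:-→d8:-→d9:-→d10:-→d11:-→d12:-→d13:-→d14:-→d15:-→d16:-→d17:-→d18:-→d19:-→d20:H4  best=H4
  ? 66.60.179.147  path d0:H2→d1:-→d2:-→d3:-→d4:-  best=H2

== LOOKUPS ==
["H4","H4","H4","H5","H5","H4","H4","H4","H2"]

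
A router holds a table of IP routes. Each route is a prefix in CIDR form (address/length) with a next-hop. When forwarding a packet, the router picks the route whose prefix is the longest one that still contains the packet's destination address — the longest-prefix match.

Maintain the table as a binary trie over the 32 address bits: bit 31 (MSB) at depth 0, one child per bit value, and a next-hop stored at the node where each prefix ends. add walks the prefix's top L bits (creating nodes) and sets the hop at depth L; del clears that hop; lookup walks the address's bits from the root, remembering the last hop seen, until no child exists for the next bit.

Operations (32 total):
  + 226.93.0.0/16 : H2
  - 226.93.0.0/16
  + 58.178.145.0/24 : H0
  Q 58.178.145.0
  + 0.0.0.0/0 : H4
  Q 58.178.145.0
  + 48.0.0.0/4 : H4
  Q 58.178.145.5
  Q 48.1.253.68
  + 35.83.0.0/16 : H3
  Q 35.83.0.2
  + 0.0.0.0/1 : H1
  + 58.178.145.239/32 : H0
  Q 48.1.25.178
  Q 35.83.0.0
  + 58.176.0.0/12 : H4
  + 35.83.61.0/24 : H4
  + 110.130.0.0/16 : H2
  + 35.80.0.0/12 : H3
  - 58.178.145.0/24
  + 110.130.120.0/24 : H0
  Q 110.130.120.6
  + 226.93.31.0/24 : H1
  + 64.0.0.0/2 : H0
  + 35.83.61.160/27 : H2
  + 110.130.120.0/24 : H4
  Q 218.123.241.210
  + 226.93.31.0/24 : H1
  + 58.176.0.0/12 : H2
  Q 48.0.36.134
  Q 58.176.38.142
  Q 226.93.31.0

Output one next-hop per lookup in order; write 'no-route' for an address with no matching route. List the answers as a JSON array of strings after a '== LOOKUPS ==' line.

Process each operation:
  add 226.93.0.0/16 -> H2 at depth 16
  - 226.93.0.0/16 clear@16
  add 58.178.145.0/24 -> H0 at depth 24
  Q 58.178.145.0: descend 001110101011001010010001 ; hops seen [H0] ; pick H0
  add 0.0.0.0/0 -> H4 at depth 0
  Q 58.178.145.0: descend 001110101011001010010001 ; hops seen [H4,H0] ; pick H0
  add 48.0.0.0/4 -> H4 at depth 4
  Q 58.178.145.5: descend 001110101011001010010001 ; hops seen [H4,H4,H0] ; pick H0
  Q 48.1.253.68: descend 0011 ; hops seen [H4,H4] ; pick H4
  add 35.83.0.0/16 -> H3 at depth 16
  Q 35.83.0.2: descend 0010001101010011 ; hops seen [H4,H3] ; pick H3
  add 0.0.0.0/1 -> H1 at depth 1
  add 58.178.145.239/32 -> H0 at depth 32
  Q 48.1.25.178: descend 0011 ; hops seen [H4,H1,H4] ; pick H4
  Q 35.83.0.0: descend 0010001101010011 ; hops seen [H4,H1,H3] ; pick H3
  add 58.176.0.0/12 -> H4 at depth 12
  add 35.83.61.0/24 -> H4 at depth 24
  add 110.130.0.0/16 -> H2 at depth 16
  add 35.80.0.0/12 -> H3 at depth 12
  - 58.178.145.0/24 clear@24
  add 110.130.120.0/24 -> H0 at depth 24
  Q 110.130.120.6: descend 011011101000001001111000 ; hops seen [H4,H1,H2,H0] ; pick H0
  add 226.93.31.0/24 -> H1 at depth 24
  add 64.0.0.0/2 -> H0 at depth 2
  add 35.83.61.160/27 -> H2 at depth 27
  add 110.130.120.0/24 -> H4 at depth 24
  Q 218.123.241.210: descend 11 ; hops seen [H4] ; pick H4
  add 226.93.31.0/24 -> H1 at depth 24
  add 58.176.0.0/12 -> H2 at depth 12
  Q 48.0.36.134: descend 0011 ; hops seen [H4,H1,H4] ; pick H4
  Q 58.176.38.142: descend 00111010101100 ; hops seen [H4,H1,H4,H2] ; pick H2
  Q 226.93.31.0: descend 111000100101110100011111 ; hops seen [H4,H1] ; pick H1

== LOOKUPS ==
["H0","H0","H0","H4","H3","H4","H3","H0","H4","H4","H2","H1"]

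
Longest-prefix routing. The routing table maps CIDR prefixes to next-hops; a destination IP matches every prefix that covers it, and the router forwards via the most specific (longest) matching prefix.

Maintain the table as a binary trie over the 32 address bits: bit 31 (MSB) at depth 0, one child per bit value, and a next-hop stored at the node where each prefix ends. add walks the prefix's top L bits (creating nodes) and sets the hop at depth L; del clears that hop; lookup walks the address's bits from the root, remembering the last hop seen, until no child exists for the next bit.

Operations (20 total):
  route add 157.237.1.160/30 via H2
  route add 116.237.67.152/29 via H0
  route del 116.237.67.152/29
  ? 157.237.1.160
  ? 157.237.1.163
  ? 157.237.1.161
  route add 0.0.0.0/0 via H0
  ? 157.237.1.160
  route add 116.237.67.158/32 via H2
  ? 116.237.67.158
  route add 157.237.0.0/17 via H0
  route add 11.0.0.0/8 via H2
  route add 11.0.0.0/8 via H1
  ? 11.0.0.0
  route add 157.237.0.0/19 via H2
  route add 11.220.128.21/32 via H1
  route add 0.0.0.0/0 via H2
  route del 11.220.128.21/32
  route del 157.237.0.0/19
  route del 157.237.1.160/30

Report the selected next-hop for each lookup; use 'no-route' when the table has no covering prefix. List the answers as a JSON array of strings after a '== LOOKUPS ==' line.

Trace:
  + 157.237.1.160/30 (H2) depth=30
  + 116.237.67.152/29 (H0) depth=29
  - 116.237.67.152/29 clear@29
  ? 157.237.1.160  path d0:-→d1:-→d2:-→d3:-→d4:-→d5:-→d6:-→d7:-→d8:-→d9:-→d10:-→d11:-→d12:-→d13:-→d14:-→d15:-→d16:-→d17:-→d18:-→d19:-→d20:-→d21:-→d22:-→d23:-→d24:-→d25:-→d26:-→d27:-→d28:-→d29:-→d30:H2  best=H2
  ? 157.237.1.163  path d0:-→d1:-→d2:-→d3:-→d4:-→d5:-→d6:-→d7:-→d8:-→d9:-→d10:-→d11:-→d12:-→d13:-→d14:-→d15:-→d16:-→d17:-→d18:-→d19:-→d20:-→d21:-→d22:-→d23:-→d24:-→d25:-→d26:-→d27:-→d28:-→d29:-→d30:H2  best=H2
  ? 157.237.1.161  path d0:-→d1:-→d2:-→d3:-→d4:-→d5:-→d6:-→d7:-→d8:-→d9:-→d10:-→d11:-→d12:-→d13:-→d14:-→d15:-→d16:-→d17:-→d18:-→d19:-→d20:-→d21:-→d22:-→d23:-→d24:-→d25:-→d26:-→d27:-→d28:-→d29:-→d30:H2  best=H2
  + 0.0.0.0/0 (H0) depth=0
  ? 157.237.1.160  path d0:H0→d1:-→d2:-→d3:-→d4:-→d5:-→d6:-→d7:-→d8:-→d9:-→d10:-→d11:-→d12:-→d13:-→d14:-→d15:-→d16:-→d17:-→d18:-→d19:-→d20:-→d21:-→d22:-→d23:-→d24:-→d25:-→d26:-→d27:-→d28:-→d29:-→d30:H2  best=H2
  + 116.237.67.158/32 (H2) depth=32
  ? 116.237.67.158  path d0:H0→d1:-→d2:-→d3:-→d4:-→d5:-→d6:-→d7:-→d8:-→d9:-→d10:-→d11:-→d12:-→d13:-→d14:-→d15:-→d16:-→d17:-→d18:-→d19:-→d20:-→d21:-→d22:-→d23:-→d24:-→d25:-→d26:-→d27:-→d28:-→d29:-→d30:-→d31:-→d32:H2  best=H2
  + 157.237.0.0/17 (H0) depth=17
  + 11.0.0.0/8 (H2) depth=8
  + 11.0.0.0/8 (H1) depth=8
  ? 11.0.0.0  path d0:H0→d1:-→d2:-→d3:-→d4:-→d5:-→d6:-→d7:-→d8:H1  best=H1
  + 157.237.0.0/19 (H2) depth=19
  + 11.220.128.21/32 (H1) depth=32
  + 0.0.0.0/0 (H2) depth=0
  - 11.220.128.21/32 clear@32
  - 157.237.0.0/19 clear@19
  - 157.237.1.160/30 clear@30

== LOOKUPS ==
["H2","H2","H2","H2","H2","H1"]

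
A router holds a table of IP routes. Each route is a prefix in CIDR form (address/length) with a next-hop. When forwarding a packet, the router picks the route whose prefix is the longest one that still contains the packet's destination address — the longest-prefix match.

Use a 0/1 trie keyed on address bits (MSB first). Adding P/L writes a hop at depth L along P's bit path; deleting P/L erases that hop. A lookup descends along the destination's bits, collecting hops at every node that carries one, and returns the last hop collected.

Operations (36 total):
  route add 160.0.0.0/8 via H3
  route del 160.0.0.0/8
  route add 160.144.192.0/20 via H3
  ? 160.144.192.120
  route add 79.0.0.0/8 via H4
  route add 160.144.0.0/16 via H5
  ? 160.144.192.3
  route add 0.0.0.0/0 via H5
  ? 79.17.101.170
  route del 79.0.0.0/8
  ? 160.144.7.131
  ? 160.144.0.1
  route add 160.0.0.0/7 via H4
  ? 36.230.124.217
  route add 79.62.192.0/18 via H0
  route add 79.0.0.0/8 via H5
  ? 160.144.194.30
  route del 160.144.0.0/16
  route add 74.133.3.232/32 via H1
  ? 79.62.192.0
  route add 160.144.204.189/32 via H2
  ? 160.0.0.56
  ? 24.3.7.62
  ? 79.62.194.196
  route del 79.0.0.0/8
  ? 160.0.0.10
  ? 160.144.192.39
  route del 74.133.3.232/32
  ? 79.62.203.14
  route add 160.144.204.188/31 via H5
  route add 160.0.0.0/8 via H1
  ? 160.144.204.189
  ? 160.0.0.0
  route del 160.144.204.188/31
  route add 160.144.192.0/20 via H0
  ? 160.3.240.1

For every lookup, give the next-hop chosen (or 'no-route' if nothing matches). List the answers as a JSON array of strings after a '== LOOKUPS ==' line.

Trace:
  add 160.0.0.0/8 -> H3 at depth 8
  - 160.0.0.0/8 clear@8
  add 160.144.192.0/20 -> H3 at depth 20
  ? 160.144.192.120  path d0:-→d1:-→d2:-→d3:-→d4:-→d5:-→d6:-→d7:-→d8:-→d9:-→d10:-→d11:-→d12:-→d13:-→d14:-→d15:-→d16:-→d17:-→d18:-→d19:-→d20:H3  best=H3
  add 79.0.0.0/8 -> H4 at depth 8
  add 160.144.0.0/16 -> H5 at depth 16
  ? 160.144.192.3  path d0:-→d1:-→d2:-→d3:-→d4:-→d5:-→d6:-→d7:-→d8:-→d9:-→d10:-→d11:-→d12:-→d13:-→d14:-→d15:-→d16:H5→d17:-→d18:-→d19:-→d20:H3  best=H3
  add 0.0.0.0/0 -> H5 at depth 0
  ? 79.17.101.170  path d0:H5→d1:-→d2:-→d3:-→d4:-→d5:-→d6:-→d7:-→d8:H4  best=H4
  - 79.0.0.0/8 clear@8
  ? 160.144.7.131  path d0:H5→d1:-→d2:-→d3:-→d4:-→d5:-→d6:-→d7:-→d8:-→d9:-→d10:-→d11:-→d12:-→d13:-→d14:-→d15:-→d16:H5  best=H5
  ? 160.144.0.1  path d0:H5→d1:-→d2:-→d3:-→d4:-→d5:-→d6:-→d7:-→d8:-→d9:-→d10:-→d11:-→d12:-→d13:-→d14:-→d15:-→d16:H5  best=H5
  add 160.0.0.0/7 -> H4 at depth 7
  ? 36.230.124.217  path d0:H5→d1:-  best=H5
  add 79.62.192.0/18 -> H0 at depth 18
  add 79.0.0.0/8 -> H5 at depth 8
  ? 160.144.194.30  path d0:H5→d1:-→d2:-→d3:-→d4:-→d5:-→d6:-→d7:H4→d8:-→d9:-→d10:-→d11:-→d12:-→d13:-→d14:-→d15:-→d16:H5→d17:-→d18:-→d19:-→d20:H3  best=H3
  - 160.144.0.0/16 clear@16
  add 74.133.3.232/32 -> H1 at depth 32
  ? 79.62.192.0  path d0:H5→d1:-→d2:-→d3:-→d4:-→d5:-→d6:-→d7:-→d8:H5→d9:-→d10:-→d11:-→d12:-→d13:-→d14:-→d15:-→d16:-→d17:-→d18:H0  best=H0
  add 160.144.204.189/32 -> H2 at depth 32
  ? 160.0.0.56  path d0:H5→d1:-→d2:-→d3:-→d4:-→d5:-→d6:-→d7:H4→d8:-  best=H4
  ? 24.3.7.62  path d0:H5→d1:-  best=H5
  ? 79.62.194.196  path d0:H5→d1:-→d2:-→d3:-→d4:-→d5:-→d6:-→d7:-→d8:H5→d9:-→d10:-→d11:-→d12:-→d13:-→d14:-→d15:-→d16:-→d17:-→d18:H0  best=H0
  - 79.0.0.0/8 clear@8
  ? 160.0.0.10  path d0:H5→d1:-→d2:-→d3:-→d4:-→d5:-→d6:-→d7:H4→d8:-  best=H4
  ? 160.144.192.39  path d0:H5→d1:-→d2:-→d3:-→d4:-→d5:-→d6:-→d7:H4→d8:-→d9:-→d10:-→d11:-→d12:-→d13:-→d14:-→d15:-→d16:-→d17:-→d18:-→d19:-→d20:H3  best=H3
  - 74.133.3.232/32 clear@32
  ? 79.62.203.14  path d0:H5→d1:-→d2:-→d3:-→d4:-→d5:-→d6:-→d7:-→d8:-→d9:-→d10:-→d11:-→d12:-→d13:-→d14:-→d15:-→d16:-→d17:-→d18:H0  best=H0
  add 160.144.204.188/31 -> H5 at depth 31
  add 160.0.0.0/8 -> H1 at depth 8
  ? 160.144.204.189  path d0:H5→d1:-→d2:-→d3:-→d4:-→d5:-→d6:-→d7:H4→d8:H1→d9:-→d10:-→d11:-→d12:-→d13:-→d14:-→d15:-→d16:-→d17:-→d18:-→d19:-→d20:H3→d21:-→d22:-→d23:-→d24:-→d25:-→d26:-→d27:-→d28:-→d29:-→d30:-→d31:H5→d32:H2  best=H2
  ? 160.0.0.0  path d0:H5→d1:-→d2:-→d3:-→d4:-→d5:-→d6:-→d7:H4→d8:H1  best=H1
  - 160.144.204.188/31 clear@31
  add 160.144.192.0/20 -> H0 at depth 20
  ? 160.3.240.1  path d0:H5→d1:-→d2:-→d3:-→d4:-→d5:-→d6:-→d7:H4→d8:H1  best=H1

== LOOKUPS ==
["H3","H3","H4","H5","H5","H5","H3","H0","H4","H5","H0","H4","H3","H0","H2","H1","H1"]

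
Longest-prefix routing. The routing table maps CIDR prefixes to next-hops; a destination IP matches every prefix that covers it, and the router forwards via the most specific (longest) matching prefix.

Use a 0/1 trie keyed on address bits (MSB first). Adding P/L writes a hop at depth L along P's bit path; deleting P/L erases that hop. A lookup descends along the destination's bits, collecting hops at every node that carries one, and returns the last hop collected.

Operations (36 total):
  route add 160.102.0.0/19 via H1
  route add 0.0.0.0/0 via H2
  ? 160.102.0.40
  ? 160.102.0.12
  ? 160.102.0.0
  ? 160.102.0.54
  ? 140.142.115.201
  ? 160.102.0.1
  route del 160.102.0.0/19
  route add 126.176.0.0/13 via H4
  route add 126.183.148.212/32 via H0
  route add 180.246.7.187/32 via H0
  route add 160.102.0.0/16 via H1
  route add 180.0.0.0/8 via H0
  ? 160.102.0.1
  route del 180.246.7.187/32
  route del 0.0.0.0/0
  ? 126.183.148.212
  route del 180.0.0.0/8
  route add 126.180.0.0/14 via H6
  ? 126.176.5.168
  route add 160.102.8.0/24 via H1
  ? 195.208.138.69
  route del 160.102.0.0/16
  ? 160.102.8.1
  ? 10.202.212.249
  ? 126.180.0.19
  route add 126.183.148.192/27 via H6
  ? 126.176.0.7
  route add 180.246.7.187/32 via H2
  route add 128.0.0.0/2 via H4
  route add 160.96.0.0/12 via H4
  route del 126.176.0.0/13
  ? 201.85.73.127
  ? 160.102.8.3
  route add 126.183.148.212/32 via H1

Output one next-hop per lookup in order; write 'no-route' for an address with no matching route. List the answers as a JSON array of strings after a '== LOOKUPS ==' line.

Trace:
  add 160.102.0.0/19 -> H1 at depth 19
  add 0.0.0.0/0 -> H2 at depth 0
  ? 160.102.0.40  path d0:H2→d1:-→d2:-→d3:-→d4:-→d5:-→d6:-→d7:-→d8:-→d9:-→d10:-→d11:-→d12:-→d13:-→d14:-→d15:-→d16:-→d17:-→d18:-→d19:H1  best=H1
  ? 160.102.0.12  path d0:H2→d1:-→d2:-→d3:-→d4:-→d5:-→d6:-→d7:-→d8:-→d9:-→d10:-→d11:-→d12:-→d13:-→d14:-→d15:-→d16:-→d17:-→d18:-→d19:H1  best=H1
  ? 160.102.0.0  path d0:H2→d1:-→d2:-→d3:-→d4:-→d5:-→d6:-→d7:-→d8:-→d9:-→d10:-→d11:-→d12:-→d13:-→d14:-→d15:-→d16:-→d17:-→d18:-→d19:H1  best=H1
  ? 160.102.0.54  path d0:H2→d1:-→d2:-→d3:-→d4:-→d5:-→d6:-→d7:-→d8:-→d9:-→d10:-→d11:-→d12:-→d13:-→d14:-→d15:-→d16:-→d17:-→d18:-→d19:H1  best=H1
  ? 140.142.115.201  path d0:H2→d1:-→d2:-  best=H2
  ? 160.102.0.1  path d0:H2→d1:-→d2:-→d3:-→d4:-→d5:-→d6:-→d7:-→d8:-→d9:-→d10:-→d11:-→d12:-→d13:-→d14:-→d15:-→d16:-→d17:-→d18:-→d19:H1  best=H1
  - 160.102.0.0/19 clear@19
  add 126.176.0.0/13 -> H4 at depth 13
  add 126.183.148.212/32 -> H0 at depth 32
  add 180.246.7.187/32 -> H0 at depth 32
  add 160.102.0.0/16 -> H1 at depth 16
  add 180.0.0.0/8 -> H0 at depth 8
  ? 160.102.0.1  path d0:H2→d1:-→d2:-→d3:-→d4:-→d5:-→d6:-→d7:-→d8:-→d9:-→d10:-→d11:-→d12:-→d13:-→d14:-→d15:-→d16:H1→d17:-→d18:-→d19:-  best=H1
  - 180.246.7.187/32 clear@32
  - 0.0.0.0/0 clear@0
  ? 126.183.148.212  path d0:-→d1:-→d2:-→d3:-→d4:-→d5:-→d6:-→d7:-→d8:-→d9:-→d10:-→d11:-→d12:-→d13:H4→d14:-→d15:-→d16:-→d17:-→d18:-→d19:-→d20:-→d21:-→d22:-→d23:-→d24:-→d25:-→d26:-→d27:-→d28:-→d29:-→d30:-→d31:-→d32:H0  best=H0
  - 180.0.0.0/8 clear@8
  add 126.180.0.0/14 -> H6 at depth 14
  ? 126.176.5.168  path d0:-→d1:-→d2:-→d3:-→d4:-→d5:-→d6:-→d7:-→d8:-→d9:-→d10:-→d11:-→d12:-→d13:H4  best=H4
  add 160.102.8.0/24 -> H1 at depth 24
  ? 195.208.138.69  path d0:-→d1:-  best=no-route
  - 160.102.0.0/16 clear@16
  ? 160.102.8.1  path d0:-→d1:-→d2:-→d3:-→d4:-→d5:-→d6:-→d7:-→d8:-→d9:-→d10:-→d11:-→d12:-→d13:-→d14:-→d15:-→d16:-→d17:-→d18:-→d19:-→d20:-→d21:-→d22:-→d23:-→d24:H1  best=H1
  ? 10.202.212.249  path d0:-→d1:-  best=no-route
  ? 126.180.0.19  path d0:-→d1:-→d2:-→d3:-→d4:-→d5:-→d6:-→d7:-→d8:-→d9:-→d10:-→d11:-→d12:-→d13:H4→d14:H6  best=H6
  add 126.183.148.192/27 -> H6 at depth 27
  ? 126.176.0.7  path d0:-→d1:-→d2:-→d3:-→d4:-→d5:-→d6:-→d7:-→d8:-→d9:-→d10:-→d11:-→d12:-→d13:H4  best=H4
  add 180.246.7.187/32 -> H2 at depth 32
  add 128.0.0.0/2 -> H4 at depth 2
  add 160.96.0.0/12 -> H4 at depth 12
  - 126.176.0.0/13 clear@13
  ? 201.85.73.127  path d0:-→d1:-  best=no-route
  ? 160.102.8.3  path d0:-→d1:-→d2:H4→d3:-→d4:-→d5:-→d6:-→d7:-→d8:-→d9:-→d10:-→d11:-→d12:H4→d13:-→d14:-→d15:-→d16:-→d17:-→d18:-→d19:-→d20:-→d21:-→d22:-→d23:-→d24:H1  best=H1
  add 126.183.148.212/32 -> H1 at depth 32

== LOOKUPS ==
["H1","H1","H1","H1","H2","H1","H1","H0","H4","no-route","H1","no-route","H6","H4","no-route","H1"]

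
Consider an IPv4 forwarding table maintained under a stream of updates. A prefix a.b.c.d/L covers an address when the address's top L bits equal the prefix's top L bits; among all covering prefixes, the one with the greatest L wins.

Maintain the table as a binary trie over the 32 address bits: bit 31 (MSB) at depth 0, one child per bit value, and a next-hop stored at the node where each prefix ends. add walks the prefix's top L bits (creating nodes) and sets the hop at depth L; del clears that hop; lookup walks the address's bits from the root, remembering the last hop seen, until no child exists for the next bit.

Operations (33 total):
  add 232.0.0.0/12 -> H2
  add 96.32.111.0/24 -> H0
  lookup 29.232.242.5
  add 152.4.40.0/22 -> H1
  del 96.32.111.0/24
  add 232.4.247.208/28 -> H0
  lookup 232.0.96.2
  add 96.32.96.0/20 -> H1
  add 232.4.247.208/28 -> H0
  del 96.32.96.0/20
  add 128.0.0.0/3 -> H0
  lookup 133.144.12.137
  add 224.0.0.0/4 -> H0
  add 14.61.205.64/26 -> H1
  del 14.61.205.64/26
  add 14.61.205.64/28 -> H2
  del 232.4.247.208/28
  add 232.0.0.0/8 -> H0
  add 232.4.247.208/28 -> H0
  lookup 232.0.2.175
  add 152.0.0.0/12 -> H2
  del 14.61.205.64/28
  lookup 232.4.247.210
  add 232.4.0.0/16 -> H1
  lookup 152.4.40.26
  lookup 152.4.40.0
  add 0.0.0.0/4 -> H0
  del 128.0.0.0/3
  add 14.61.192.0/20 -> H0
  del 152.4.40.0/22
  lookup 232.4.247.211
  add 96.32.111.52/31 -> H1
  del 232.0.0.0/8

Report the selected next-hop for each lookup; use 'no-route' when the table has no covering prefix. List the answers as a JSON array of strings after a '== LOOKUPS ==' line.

Process each operation:
  + 232.0.0.0/12 (H2) depth=12
  + 96.32.111.0/24 (H0) depth=24
  Q 29.232.242.5: descend 0 ; hops seen [∅] ; pick no-route
  + 152.4.40.0/22 (H1) depth=22
  del 96.32.111.0/24 (clear depth 24)
  + 232.4.247.208/28 (H0) depth=28
  Q 232.0.96.2: descend 1110100000000 ; hops seen [H2] ; pick H2
  + 96.32.96.0/20 (H1) depth=20
  + 232.4.247.208/28 (H0) depth=28
  del 96.32.96.0/20 (clear depth 20)
  + 128.0.0.0/3 (H0) depth=3
  Q 133.144.12.137: descend 100 ; hops seen [H0] ; pick H0
  + 224.0.0.0/4 (H0) depth=4
  + 14.61.205.64/26 (H1) depth=26
  del 14.61.205.64/26 (clear depth 26)
  + 14.61.205.64/28 (H2) depth=28
  del 232.4.247.208/28 (clear depth 28)
  + 232.0.0.0/8 (H0) depth=8
  + 232.4.247.208/28 (H0) depth=28
  Q 232.0.2.175: descend 1110100000000 ; hops seen [H0,H0,H2] ; pick H2
  + 152.0.0.0/12 (H2) depth=12
  del 14.61.205.64/28 (clear depth 28)
  Q 232.4.247.210: descend 1110100000000100111101111101 ; hops seen [H0,H0,H2,H0] ; pick H0
  + 232.4.0.0/16 (H1) depth=16
  Q 152.4.40.26: descend 1001100000000100001010 ; hops seen [H0,H2,H1] ; pick H1
  Q 152.4.40.0: descend 1001100000000100001010 ; hops seen [H0,H2,H1] ; pick H1
  + 0.0.0.0/4 (H0) depth=4
  del 128.0.0.0/3 (clear depth 3)
  + 14.61.192.0/20 (H0) depth=20
  del 152.4.40.0/22 (clear depth 22)
  Q 232.4.247.211: descend 1110100000000100111101111101 ; hops seen [H0,H0,H2,H1,H0] ; pick H0
  + 96.32.111.52/31 (H1) depth=31
  del 232.0.0.0/8 (clear depth 8)

== LOOKUPS ==
["no-route","H2","H0","H2","H0","H1","H1","H0"]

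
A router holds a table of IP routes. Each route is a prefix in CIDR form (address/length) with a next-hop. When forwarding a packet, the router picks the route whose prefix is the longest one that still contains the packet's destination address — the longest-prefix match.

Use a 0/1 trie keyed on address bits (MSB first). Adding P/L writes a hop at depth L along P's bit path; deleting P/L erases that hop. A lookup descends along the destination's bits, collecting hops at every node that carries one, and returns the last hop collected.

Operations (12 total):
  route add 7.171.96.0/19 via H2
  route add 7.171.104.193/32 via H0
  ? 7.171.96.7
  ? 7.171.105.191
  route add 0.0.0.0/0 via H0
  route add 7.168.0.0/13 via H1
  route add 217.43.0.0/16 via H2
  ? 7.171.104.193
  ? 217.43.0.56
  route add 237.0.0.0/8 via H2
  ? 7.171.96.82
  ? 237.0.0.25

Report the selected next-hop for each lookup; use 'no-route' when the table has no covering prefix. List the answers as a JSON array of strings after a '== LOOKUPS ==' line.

Process each operation:
  + 7.171.96.0/19 (H2) depth=19
  + 7.171.104.193/32 (H0) depth=32
  ? 7.171.96.7  path d0:-→d1:-→d2:-→d3:-→d4:-→d5:-→d6:-→d7:-→d8:-→d9:-→d10:-→d11:-→d12:-→d13:-→d14:-→d15:-→d16:-→d17:-→d18:-→d19:H2→d20:-  best=H2
  ? 7.171.105.191  path d0:-→d1:-→d2:-→d3:-→d4:-→d5:-→d6:-→d7:-→d8:-→d9:-→d10:-→d11:-→d12:-→d13:-→d14:-→d15:-→d16:-→d17:-→d18:-→d19:H2→d20:-→d21:-→d22:-→d23:-  best=H2
  + 0.0.0.0/0 (H0) depth=0
  + 7.168.0.0/13 (H1) depth=13
  + 217.43.0.0/16 (H2) depth=16
  ? 7.171.104.193  path d0:H0→d1:-→d2:-→d3:-→d4:-→d5:-→d6:-→d7:-→d8:-→d9:-→d10:-→d11:-→d12:-→d13:H1→d14:-→d15:-→d16:-→d17:-→d18:-→d19:H2→d20:-→d21:-→d22:-→d23:-→d24:-→d25:-→d26:-→d27:-→d28:-→d29:-→d30:-→d31:-→d32:H0  best=H0
  ? 217.43.0.56  path d0:H0→d1:-→d2:-→d3:-→d4:-→d5:-→d6:-→d7:-→d8:-→d9:-→d10:-→d11:-→d12:-→d13:-→d14:-→d15:-→d16:H2  best=H2
  + 237.0.0.0/8 (H2) depth=8
  ? 7.171.96.82  path d0:H0→d1:-→d2:-→d3:-→d4:-→d5:-→d6:-→d7:-→d8:-→d9:-→d10:-→d11:-→d12:-→d13:H1→d14:-→d15:-→d16:-→d17:-→d18:-→d19:H2→d20:-  best=H2
  ? 237.0.0.25  path d0:H0→d1:-→d2:-→d3:-→d4:-→d5:-→d6:-→d7:-→d8:H2  best=H2

== LOOKUPS ==
["H2","H2","H0","H2","H2","H2"]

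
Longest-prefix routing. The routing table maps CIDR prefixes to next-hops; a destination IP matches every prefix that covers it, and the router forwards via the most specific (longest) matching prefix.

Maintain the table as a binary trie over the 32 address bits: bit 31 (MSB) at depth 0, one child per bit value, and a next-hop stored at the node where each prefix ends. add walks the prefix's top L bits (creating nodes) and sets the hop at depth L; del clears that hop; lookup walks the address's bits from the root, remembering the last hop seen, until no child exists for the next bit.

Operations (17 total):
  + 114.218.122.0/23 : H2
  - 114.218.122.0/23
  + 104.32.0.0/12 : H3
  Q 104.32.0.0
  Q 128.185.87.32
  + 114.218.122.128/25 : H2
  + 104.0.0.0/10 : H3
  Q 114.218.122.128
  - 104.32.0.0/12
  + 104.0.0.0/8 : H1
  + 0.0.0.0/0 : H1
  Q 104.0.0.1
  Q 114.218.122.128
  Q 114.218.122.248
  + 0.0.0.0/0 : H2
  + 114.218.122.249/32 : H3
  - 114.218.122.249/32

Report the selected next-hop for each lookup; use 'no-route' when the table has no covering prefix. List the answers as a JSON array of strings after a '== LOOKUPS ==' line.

Trace:
  + 114.218.122.0/23 (H2) depth=23
  del 114.218.122.0/23 (clear depth 23)
  + 104.32.0.0/12 (H3) depth=12
  Q 104.32.0.0: descend 011010000010 ; hops seen [H3] ; pick H3
  Q 128.185.87.32: descend ε ; hops seen [∅] ; pick no-route
  + 114.218.122.128/25 (H2) depth=25
  + 104.0.0.0/10 (H3) depth=10
  Q 114.218.122.128: descend 0111001011011010011110101 ; hops seen [H2] ; pick H2
  del 104.32.0.0/12 (clear depth 12)
  + 104.0.0.0/8 (H1) depth=8
  + 0.0.0.0/0 (H1) depth=0
  Q 104.0.0.1: descend 0110100000 ; hops seen [H1,H1,H3] ; pick H3
  Q 114.218.122.128: descend 0111001011011010011110101 ; hops seen [H1,H2] ; pick H2
  Q 114.218.122.248: descend 0111001011011010011110101 ; hops seen [H1,H2] ; pick H2
  + 0.0.0.0/0 (H2) depth=0
  + 114.218.122.249/32 (H3) depth=32
  del 114.218.122.249/32 (clear depth 32)

== LOOKUPS ==
["H3","no-route","H2","H3","H2","H2"]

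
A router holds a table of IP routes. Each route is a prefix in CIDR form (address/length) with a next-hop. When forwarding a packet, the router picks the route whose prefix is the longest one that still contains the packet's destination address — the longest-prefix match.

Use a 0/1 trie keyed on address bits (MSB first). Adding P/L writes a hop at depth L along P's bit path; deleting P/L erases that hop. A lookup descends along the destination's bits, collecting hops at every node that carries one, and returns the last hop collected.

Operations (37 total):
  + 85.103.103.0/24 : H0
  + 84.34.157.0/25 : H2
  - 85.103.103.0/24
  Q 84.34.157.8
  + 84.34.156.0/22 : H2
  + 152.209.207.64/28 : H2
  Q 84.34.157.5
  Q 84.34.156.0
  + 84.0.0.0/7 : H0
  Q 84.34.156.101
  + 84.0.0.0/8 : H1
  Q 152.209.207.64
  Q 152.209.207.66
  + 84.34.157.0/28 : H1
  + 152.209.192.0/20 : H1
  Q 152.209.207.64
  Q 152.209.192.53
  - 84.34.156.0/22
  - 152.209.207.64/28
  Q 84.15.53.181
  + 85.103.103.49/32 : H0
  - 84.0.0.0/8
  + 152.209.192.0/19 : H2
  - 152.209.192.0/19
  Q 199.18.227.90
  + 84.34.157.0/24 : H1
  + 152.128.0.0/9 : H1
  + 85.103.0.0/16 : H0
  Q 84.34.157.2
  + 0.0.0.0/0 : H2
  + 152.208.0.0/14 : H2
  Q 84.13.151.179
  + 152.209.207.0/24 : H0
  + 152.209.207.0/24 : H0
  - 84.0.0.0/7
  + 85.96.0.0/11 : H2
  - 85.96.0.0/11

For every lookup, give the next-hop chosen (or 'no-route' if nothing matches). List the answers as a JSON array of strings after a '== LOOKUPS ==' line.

Apply in order:
  + 85.103.103.0/24 (H0) depth=24
  + 84.34.157.0/25 (H2) depth=25
  - 85.103.103.0/24 clear@24
  ? 84.34.157.8  path d0:-→d1:-→d2:-→d3:-→d4:-→d5:-→d6:-→d7:-→d8:-→d9:-→d10:-→d11:-→d12:-→d13:-→d14:-→d15:-→d16:-→d17:-→d18:-→d19:-→d20:-→d21:-→d22:-→d23:-→d24:-→d25:H2  best=H2
  + 84.34.156.0/22 (H2) depth=22
  + 152.209.207.64/28 (H2) depth=28
  ? 84.34.157.5  path d0:-→d1:-→d2:-→d3:-→d4:-→d5:-→d6:-→d7:-→d8:-→d9:-→d10:-→d11:-→d12:-→d13:-→d14:-→d15:-→d16:-→d17:-→d18:-→d19:-→d20:-→d21:-→d22:H2→d23:-→d24:-→d25:H2  best=H2
  ? 84.34.156.0  path d0:-→d1:-→d2:-→d3:-→d4:-→d5:-→d6:-→d7:-→d8:-→d9:-→d10:-→d11:-→d12:-→d13:-→d14:-→d15:-→d16:-→d17:-→d18:-→d19:-→d20:-→d21:-→d22:H2→d23:-  best=H2
  + 84.0.0.0/7 (H0) depth=7
  ? 84.34.156.101  path d0:-→d1:-→d2:-→d3:-→d4:-→d5:-→d6:-→d7:H0→d8:-→d9:-→d10:-→d11:-→d12:-→d13:-→d14:-→d15:-→d16:-→d17:-→d18:-→d19:-→d20:-→d21:-→d22:H2→d23:-  best=H2
  + 84.0.0.0/8 (H1) depth=8
  ? 152.209.207.64  path d0:-→d1:-→d2:-→d3:-→d4:-→d5:-→d6:-→d7:-→d8:-→d9:-→d10:-→d11:-→d12:-→d13:-→d14:-→d15:-→d16:-→d17:-→d18:-→d19:-→d20:-→d21:-→d22:-→d23:-→d24:-→d25:-→d26:-→d27:-→d28:H2  best=H2
  ? 152.209.207.66  path d0:-→d1:-→d2:-→d3:-→d4:-→d5:-→d6:-→d7:-→d8:-→d9:-→d10:-→d11:-→d12:-→d13:-→d14:-→d15:-→d16:-→d17:-→d18:-→d19:-→d20:-→d21:-→d22:-→d23:-→d24:-→d25:-→d26:-→d27:-→d28:H2  best=H2
  + 84.34.157.0/28 (H1) depth=28
  + 152.209.192.0/20 (H1) depth=20
  ? 152.209.207.64  path d0:-→d1:-→d2:-→d3:-→d4:-→d5:-→d6:-→d7:-→d8:-→d9:-→d10:-→d11:-→d12:-→d13:-→d14:-→d15:-→d16:-→d17:-→d18:-→d19:-→d20:H1→d21:-→d22:-→d23:-→d24:-→d25:-→d26:-→d27:-→d28:H2  best=H2
  ? 152.209.192.53  path d0:-→d1:-→d2:-→d3:-→d4:-→d5:-→d6:-→d7:-→d8:-→d9:-→d10:-→d11:-→d12:-→d13:-→d14:-→d15:-→d16:-→d17:-→d18:-→d19:-→d20:H1  best=H1
  - 84.34.156.0/22 clear@22
  - 152.209.207.64/28 clear@28
  ? 84.15.53.181  path d0:-→d1:-→d2:-→d3:-→d4:-→d5:-→d6:-→d7:H0→d8:H1→d9:-→d10:-  best=H1
  + 85.103.103.49/32 (H0) depth=32
  - 84.0.0.0/8 clear@8
  + 152.209.192.0/19 (H2) depth=19
  - 152.209.192.0/19 clear@19
  ? 199.18.227.90  path d0:-→d1:-  best=no-route
  + 84.34.157.0/24 (H1) depth=24
  + 152.128.0.0/9 (H1) depth=9
  + 85.103.0.0/16 (H0) depth=16
  ? 84.34.157.2  path d0:-→d1:-→d2:-→d3:-→d4:-→d5:-→d6:-→d7:H0→d8:-→d9:-→d10:-→d11:-→d12:-→d13:-→d14:-→d15:-→d16:-→d17:-→d18:-→d19:-→d20:-→d21:-→d22:-→d23:-→d24:H1→d25:H2→d26:-→d27:-→d28:H1  best=H1
  + 0.0.0.0/0 (H2) depth=0
  + 152.208.0.0/14 (H2) depth=14
  ? 84.13.151.179  path d0:H2→d1:-→d2:-→d3:-→d4:-→d5:-→d6:-→d7:H0→d8:-→d9:-→d10:-  best=H0
  + 152.209.207.0/24 (H0) depth=24
  + 152.209.207.0/24 (H0) depth=24
  - 84.0.0.0/7 clear@7
  + 85.96.0.0/11 (H2) depth=11
  - 85.96.0.0/11 clear@11

== LOOKUPS ==
["H2","H2","H2","H2","H2","H2","H2","H1","H1","no-route","H1","H0"]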